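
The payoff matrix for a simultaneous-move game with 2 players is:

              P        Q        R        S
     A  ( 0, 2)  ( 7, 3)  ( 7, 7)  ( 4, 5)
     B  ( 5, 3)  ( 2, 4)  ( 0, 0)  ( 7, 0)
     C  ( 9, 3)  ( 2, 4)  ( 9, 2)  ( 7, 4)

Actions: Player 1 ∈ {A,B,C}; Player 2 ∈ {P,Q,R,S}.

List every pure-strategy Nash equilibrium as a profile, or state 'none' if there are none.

(A,P): not NE [P1→C gives 9>0; P2→R gives 7>2]
(A,Q): not NE [P2→R gives 7>3]
(A,R): not NE [P1→C gives 9>7]
(A,S): not NE [P1→C gives 7>4; P2→R gives 7>5]
(B,P): not NE [P1→C gives 9>5; P2→Q gives 4>3]
(B,Q): not NE [P1→A gives 7>2]
(B,R): not NE [P1→C gives 9>0; P2→Q gives 4>0]
(B,S): not NE [P2→Q gives 4>0]
(C,P): not NE [P2→S gives 4>3]
(C,Q): not NE [P1→A gives 7>2]
(C,R): not NE [P2→S gives 4>2]
(C,S): NE

PSNE = {(C,S)}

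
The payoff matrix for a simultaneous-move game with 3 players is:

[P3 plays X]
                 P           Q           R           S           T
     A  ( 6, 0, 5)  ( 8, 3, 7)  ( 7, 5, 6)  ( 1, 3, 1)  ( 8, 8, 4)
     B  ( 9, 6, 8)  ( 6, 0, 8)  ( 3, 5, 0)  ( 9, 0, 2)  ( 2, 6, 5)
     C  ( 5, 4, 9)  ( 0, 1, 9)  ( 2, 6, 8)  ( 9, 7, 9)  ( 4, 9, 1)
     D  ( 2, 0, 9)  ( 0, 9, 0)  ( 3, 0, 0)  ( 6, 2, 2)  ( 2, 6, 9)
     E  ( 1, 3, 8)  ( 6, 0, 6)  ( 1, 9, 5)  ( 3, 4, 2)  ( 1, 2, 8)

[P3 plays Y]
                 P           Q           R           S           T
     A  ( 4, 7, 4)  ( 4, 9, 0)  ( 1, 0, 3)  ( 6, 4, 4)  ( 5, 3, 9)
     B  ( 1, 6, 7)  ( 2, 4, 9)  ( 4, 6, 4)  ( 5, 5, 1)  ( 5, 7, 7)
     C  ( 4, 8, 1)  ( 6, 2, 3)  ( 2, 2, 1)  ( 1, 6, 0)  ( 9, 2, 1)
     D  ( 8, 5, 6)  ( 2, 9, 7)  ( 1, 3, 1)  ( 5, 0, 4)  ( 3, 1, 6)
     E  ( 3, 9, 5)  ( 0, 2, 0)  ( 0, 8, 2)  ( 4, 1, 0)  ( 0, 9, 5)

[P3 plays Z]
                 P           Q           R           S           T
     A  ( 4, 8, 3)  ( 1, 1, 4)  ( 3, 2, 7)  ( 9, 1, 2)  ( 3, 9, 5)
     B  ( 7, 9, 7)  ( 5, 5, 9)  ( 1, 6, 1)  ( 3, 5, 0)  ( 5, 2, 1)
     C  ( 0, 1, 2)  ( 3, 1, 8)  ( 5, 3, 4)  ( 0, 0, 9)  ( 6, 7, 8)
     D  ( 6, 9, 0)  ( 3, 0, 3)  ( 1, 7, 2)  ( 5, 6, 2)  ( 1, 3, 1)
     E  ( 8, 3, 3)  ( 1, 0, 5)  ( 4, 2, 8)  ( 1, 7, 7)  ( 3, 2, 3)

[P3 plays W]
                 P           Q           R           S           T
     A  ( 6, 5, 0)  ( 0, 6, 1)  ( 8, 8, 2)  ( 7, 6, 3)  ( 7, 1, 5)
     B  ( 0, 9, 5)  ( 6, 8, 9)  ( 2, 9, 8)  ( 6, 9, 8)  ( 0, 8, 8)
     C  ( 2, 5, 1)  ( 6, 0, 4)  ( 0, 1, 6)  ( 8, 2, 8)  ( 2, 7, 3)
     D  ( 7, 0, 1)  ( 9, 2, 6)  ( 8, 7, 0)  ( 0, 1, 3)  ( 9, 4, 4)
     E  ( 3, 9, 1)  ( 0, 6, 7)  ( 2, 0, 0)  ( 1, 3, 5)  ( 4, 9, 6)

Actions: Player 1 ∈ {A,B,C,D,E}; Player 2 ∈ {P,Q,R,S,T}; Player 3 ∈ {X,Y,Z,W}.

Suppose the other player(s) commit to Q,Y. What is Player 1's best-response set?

P1 best: {C}

u_1(A vs Q,Y) = 4
u_1(B vs Q,Y) = 2
u_1(C vs Q,Y) = 6
u_1(D vs Q,Y) = 2
u_1(E vs Q,Y) = 0
max payoff 6 at {C}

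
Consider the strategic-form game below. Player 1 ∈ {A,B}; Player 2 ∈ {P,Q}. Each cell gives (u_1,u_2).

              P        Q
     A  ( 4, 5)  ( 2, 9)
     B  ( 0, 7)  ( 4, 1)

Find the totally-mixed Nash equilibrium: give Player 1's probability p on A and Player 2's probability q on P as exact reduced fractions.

P1 indiff ⇒ q·4+(1-q)·2 = q·0+(1-q)·4 ⇒ q(4) = (1-q)(2) ⇒ q = 1/3
P2 indiff ⇒ p·5+(1-p)·7 = p·9+(1-p)·1 ⇒ p(-4) = (1-p)(-6) ⇒ p = 3/5

p=3/5, q=1/3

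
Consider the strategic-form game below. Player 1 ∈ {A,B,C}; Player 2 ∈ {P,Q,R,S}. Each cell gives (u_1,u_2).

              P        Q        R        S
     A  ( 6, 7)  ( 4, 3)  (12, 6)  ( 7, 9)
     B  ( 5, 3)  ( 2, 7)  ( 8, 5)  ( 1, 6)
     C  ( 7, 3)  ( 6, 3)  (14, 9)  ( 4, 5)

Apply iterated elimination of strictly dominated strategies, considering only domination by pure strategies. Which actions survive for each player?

P1 drop B (A beats it: P:6>5 Q:4>2 R:12>8 S:7>1)
P2 drop P (S beats it: A:9>7 C:5>3)
P2 drop Q (R beats it: A:6>3 C:9>3)
P1→{A,C} P2→{R,S}

IESDS → P1:{A,C} P2:{R,S}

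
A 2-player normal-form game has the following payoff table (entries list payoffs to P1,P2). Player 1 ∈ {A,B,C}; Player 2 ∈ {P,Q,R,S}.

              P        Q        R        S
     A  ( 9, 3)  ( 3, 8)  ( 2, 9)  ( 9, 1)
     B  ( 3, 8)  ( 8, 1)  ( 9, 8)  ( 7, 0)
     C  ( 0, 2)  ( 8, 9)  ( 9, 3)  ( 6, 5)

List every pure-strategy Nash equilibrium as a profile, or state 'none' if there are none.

(A,P): not NE [P2→R gives 9>3]
(A,Q): not NE [P1→C gives 8>3; P2→R gives 9>8]
(A,R): not NE [P1→C gives 9>2]
(A,S): not NE [P2→R gives 9>1]
(B,P): not NE [P1→A gives 9>3]
(B,Q): not NE [P2→R gives 8>1]
(B,R): NE
(B,S): not NE [P1→A gives 9>7; P2→R gives 8>0]
(C,P): not NE [P1→A gives 9>0; P2→Q gives 9>2]
(C,Q): NE
(C,R): not NE [P2→Q gives 9>3]
(C,S): not NE [P1→A gives 9>6; P2→Q gives 9>5]

Nash profiles: (B,R), (C,Q)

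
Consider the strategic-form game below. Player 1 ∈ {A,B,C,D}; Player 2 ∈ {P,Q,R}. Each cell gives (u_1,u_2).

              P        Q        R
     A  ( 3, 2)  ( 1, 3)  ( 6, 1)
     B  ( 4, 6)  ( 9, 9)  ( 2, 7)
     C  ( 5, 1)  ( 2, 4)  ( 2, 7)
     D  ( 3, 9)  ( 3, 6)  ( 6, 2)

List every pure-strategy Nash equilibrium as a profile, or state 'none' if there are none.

Nash profiles: (B,Q)

(A,P): not NE [P1→C gives 5>3; P2→Q gives 3>2]
(A,Q): not NE [P1→B gives 9>1]
(A,R): not NE [P2→Q gives 3>1]
(B,P): not NE [P1→C gives 5>4; P2→Q gives 9>6]
(B,Q): NE
(B,R): not NE [P1→D gives 6>2; P2→Q gives 9>7]
(C,P): not NE [P2→R gives 7>1]
(C,Q): not NE [P1→B gives 9>2; P2→R gives 7>4]
(C,R): not NE [P1→D gives 6>2]
(D,P): not NE [P1→C gives 5>3]
(D,Q): not NE [P1→B gives 9>3; P2→P gives 9>6]
(D,R): not NE [P2→P gives 9>2]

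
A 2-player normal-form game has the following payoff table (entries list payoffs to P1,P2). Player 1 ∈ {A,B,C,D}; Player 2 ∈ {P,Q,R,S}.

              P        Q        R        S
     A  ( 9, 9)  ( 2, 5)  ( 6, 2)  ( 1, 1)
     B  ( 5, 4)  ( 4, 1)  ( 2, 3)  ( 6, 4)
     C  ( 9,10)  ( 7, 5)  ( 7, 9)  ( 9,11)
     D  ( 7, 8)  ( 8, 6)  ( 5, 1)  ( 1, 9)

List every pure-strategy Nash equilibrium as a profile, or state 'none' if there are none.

PSNE = {(A,P), (C,S)}

(A,P): NE
(A,Q): not NE [P1→D gives 8>2; P2→P gives 9>5]
(A,R): not NE [P1→C gives 7>6; P2→P gives 9>2]
(A,S): not NE [P1→C gives 9>1; P2→P gives 9>1]
(B,P): not NE [P1→C gives 9>5]
(B,Q): not NE [P1→D gives 8>4; P2→S gives 4>1]
(B,R): not NE [P1→C gives 7>2; P2→S gives 4>3]
(B,S): not NE [P1→C gives 9>6]
(C,P): not NE [P2→S gives 11>10]
(C,Q): not NE [P1→D gives 8>7; P2→S gives 11>5]
(C,R): not NE [P2→S gives 11>9]
(C,S): NE
(D,P): not NE [P1→C gives 9>7; P2→S gives 9>8]
(D,Q): not NE [P2→S gives 9>6]
(D,R): not NE [P1→C gives 7>5; P2→S gives 9>1]
(D,S): not NE [P1→C gives 9>1]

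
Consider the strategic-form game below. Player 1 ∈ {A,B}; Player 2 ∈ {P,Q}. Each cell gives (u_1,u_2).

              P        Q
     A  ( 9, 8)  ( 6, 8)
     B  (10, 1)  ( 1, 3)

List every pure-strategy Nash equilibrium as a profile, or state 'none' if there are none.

(A,P): not NE [P1→B gives 10>9]
(A,Q): NE
(B,P): not NE [P2→Q gives 3>1]
(B,Q): not NE [P1→A gives 6>1]

PSNE = {(A,Q)}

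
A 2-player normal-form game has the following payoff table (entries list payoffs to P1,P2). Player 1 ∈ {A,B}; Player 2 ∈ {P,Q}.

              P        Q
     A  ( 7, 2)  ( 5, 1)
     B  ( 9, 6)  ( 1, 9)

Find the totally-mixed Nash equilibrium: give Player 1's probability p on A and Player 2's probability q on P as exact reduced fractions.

P1 mixes 3/4 on A; P2 mixes 2/3 on P

P1 indiff ⇒ q·7+(1-q)·5 = q·9+(1-q)·1 ⇒ q(-2) = (1-q)(-4) ⇒ q = 2/3
P2 indiff ⇒ p·2+(1-p)·6 = p·1+(1-p)·9 ⇒ p(1) = (1-p)(3) ⇒ p = 3/4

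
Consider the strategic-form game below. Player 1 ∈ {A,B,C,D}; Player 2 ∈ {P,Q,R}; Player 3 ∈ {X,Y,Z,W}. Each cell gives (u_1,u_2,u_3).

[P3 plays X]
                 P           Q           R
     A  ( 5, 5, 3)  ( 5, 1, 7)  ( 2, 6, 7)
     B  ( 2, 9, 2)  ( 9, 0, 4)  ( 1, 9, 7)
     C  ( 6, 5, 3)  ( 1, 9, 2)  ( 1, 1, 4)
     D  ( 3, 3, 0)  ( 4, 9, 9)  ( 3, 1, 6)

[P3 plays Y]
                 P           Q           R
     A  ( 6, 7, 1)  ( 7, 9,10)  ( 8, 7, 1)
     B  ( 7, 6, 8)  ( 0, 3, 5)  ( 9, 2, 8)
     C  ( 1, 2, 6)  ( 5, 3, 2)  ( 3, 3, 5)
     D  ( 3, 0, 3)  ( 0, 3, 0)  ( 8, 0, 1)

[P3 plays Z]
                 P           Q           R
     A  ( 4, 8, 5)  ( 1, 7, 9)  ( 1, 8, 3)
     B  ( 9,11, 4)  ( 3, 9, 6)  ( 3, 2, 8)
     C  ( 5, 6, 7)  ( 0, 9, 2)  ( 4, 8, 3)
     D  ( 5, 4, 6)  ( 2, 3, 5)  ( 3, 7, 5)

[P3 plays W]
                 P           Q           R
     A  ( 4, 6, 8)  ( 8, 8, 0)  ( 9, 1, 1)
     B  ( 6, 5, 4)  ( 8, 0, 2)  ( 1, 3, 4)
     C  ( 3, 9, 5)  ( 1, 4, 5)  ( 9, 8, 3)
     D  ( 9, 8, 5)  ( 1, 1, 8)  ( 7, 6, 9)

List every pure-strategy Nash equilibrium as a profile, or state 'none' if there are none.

Nash profiles: (A,Q,Y), (B,P,Y)

(A,P,X): not NE [P1→C gives 6>5; P2→R gives 6>5; P3→W gives 8>3]
(A,P,Y): not NE [P1→B gives 7>6; P2→Q gives 9>7; P3→W gives 8>1]
(A,P,Z): not NE [P1→B gives 9>4; P3→W gives 8>5]
(A,P,W): not NE [P1→D gives 9>4; P2→Q gives 8>6]
(A,Q,X): not NE [P1→B gives 9>5; P2→R gives 6>1; P3→Y gives 10>7]
(A,Q,Y): NE
(A,Q,Z): not NE [P1→B gives 3>1; P2→R gives 8>7; P3→Y gives 10>9]
(A,Q,W): not NE [P3→Y gives 10>0]
(A,R,X): not NE [P1→D gives 3>2]
(A,R,Y): not NE [P1→B gives 9>8; P2→Q gives 9>7; P3→X gives 7>1]
(A,R,Z): not NE [P1→C gives 4>1; P3→X gives 7>3]
(A,R,W): not NE [P2→Q gives 8>1; P3→X gives 7>1]
(B,P,X): not NE [P1→C gives 6>2; P3→Y gives 8>2]
(B,P,Y): NE
(B,P,Z): not NE [P3→Y gives 8>4]
(B,P,W): not NE [P1→D gives 9>6; P3→Y gives 8>4]
(B,Q,X): not NE [P2→R gives 9>0; P3→Z gives 6>4]
(B,Q,Y): not NE [P1→A gives 7>0; P2→P gives 6>3; P3→Z gives 6>5]
(B,Q,Z): not NE [P2→P gives 11>9]
(B,Q,W): not NE [P2→P gives 5>0; P3→Z gives 6>2]
(B,R,X): not NE [P1→D gives 3>1; P3→Z gives 8>7]
(B,R,Y): not NE [P2→P gives 6>2]
(B,R,Z): not NE [P1→C gives 4>3; P2→P gives 11>2]
(B,R,W): not NE [P1→C gives 9>1; P2→P gives 5>3; P3→Z gives 8>4]
(C,P,X): not NE [P2→Q gives 9>5; P3→Z gives 7>3]
(C,P,Y): not NE [P1→B gives 7>1; P2→R gives 3>2; P3→Z gives 7>6]
(C,P,Z): not NE [P1→B gives 9>5; P2→Q gives 9>6]
(C,P,W): not NE [P1→D gives 9>3; P3→Z gives 7>5]
(C,Q,X): not NE [P1→B gives 9>1; P3→W gives 5>2]
(C,Q,Y): not NE [P1→A gives 7>5; P3→W gives 5>2]
(C,Q,Z): not NE [P1→B gives 3>0; P3→W gives 5>2]
(C,Q,W): not NE [P1→B gives 8>1; P2→P gives 9>4]
(C,R,X): not NE [P1→D gives 3>1; P2→Q gives 9>1; P3→Y gives 5>4]
(C,R,Y): not NE [P1→B gives 9>3]
(C,R,Z): not NE [P2→Q gives 9>8; P3→Y gives 5>3]
(C,R,W): not NE [P2→P gives 9>8; P3→Y gives 5>3]
(D,P,X): not NE [P1→C gives 6>3; P2→Q gives 9>3; P3→Z gives 6>0]
(D,P,Y): not NE [P1→B gives 7>3; P2→Q gives 3>0; P3→Z gives 6>3]
(D,P,Z): not NE [P1→B gives 9>5; P2→R gives 7>4]
(D,P,W): not NE [P3→Z gives 6>5]
(D,Q,X): not NE [P1→B gives 9>4]
(D,Q,Y): not NE [P1→A gives 7>0; P3→X gives 9>0]
(D,Q,Z): not NE [P1→B gives 3>2; P2→R gives 7>3; P3→X gives 9>5]
(D,Q,W): not NE [P1→B gives 8>1; P2→P gives 8>1; P3→X gives 9>8]
(D,R,X): not NE [P2→Q gives 9>1; P3→W gives 9>6]
(D,R,Y): not NE [P1→B gives 9>8; P2→Q gives 3>0; P3→W gives 9>1]
(D,R,Z): not NE [P1→C gives 4>3; P3→W gives 9>5]
(D,R,W): not NE [P1→C gives 9>7; P2→P gives 8>6]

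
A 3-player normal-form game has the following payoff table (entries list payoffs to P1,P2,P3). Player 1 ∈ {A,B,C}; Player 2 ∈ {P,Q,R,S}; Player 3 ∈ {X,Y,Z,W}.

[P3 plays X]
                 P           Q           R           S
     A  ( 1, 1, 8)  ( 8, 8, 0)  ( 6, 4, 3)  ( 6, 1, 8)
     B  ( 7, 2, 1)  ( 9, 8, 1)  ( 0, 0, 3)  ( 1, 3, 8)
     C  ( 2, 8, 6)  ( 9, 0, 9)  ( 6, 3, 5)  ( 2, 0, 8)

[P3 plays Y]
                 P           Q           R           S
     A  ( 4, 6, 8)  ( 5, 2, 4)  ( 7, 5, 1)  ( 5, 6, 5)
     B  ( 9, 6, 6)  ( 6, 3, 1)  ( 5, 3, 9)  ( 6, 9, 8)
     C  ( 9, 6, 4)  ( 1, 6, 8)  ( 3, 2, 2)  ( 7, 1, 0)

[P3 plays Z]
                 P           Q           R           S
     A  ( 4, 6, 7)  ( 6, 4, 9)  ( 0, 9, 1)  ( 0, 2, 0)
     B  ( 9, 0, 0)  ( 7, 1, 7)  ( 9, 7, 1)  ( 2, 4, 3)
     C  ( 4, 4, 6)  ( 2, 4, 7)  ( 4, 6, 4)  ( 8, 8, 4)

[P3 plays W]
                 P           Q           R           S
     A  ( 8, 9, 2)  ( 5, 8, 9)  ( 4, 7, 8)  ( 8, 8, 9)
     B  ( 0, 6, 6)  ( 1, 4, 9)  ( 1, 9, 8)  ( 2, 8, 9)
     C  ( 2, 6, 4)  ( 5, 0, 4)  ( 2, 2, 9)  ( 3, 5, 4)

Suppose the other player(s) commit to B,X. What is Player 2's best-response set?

u_2(P vs B,X) = 2
u_2(Q vs B,X) = 8
u_2(R vs B,X) = 0
u_2(S vs B,X) = 3
max payoff 8 at {Q}

argmax u_2 = {Q}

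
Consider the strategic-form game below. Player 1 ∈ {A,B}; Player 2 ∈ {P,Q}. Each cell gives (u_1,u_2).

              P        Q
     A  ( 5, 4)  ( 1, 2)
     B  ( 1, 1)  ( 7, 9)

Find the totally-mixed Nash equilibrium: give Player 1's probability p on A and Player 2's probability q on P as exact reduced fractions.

(p,q) = (4/5, 3/5)

P1 indiff ⇒ q·5+(1-q)·1 = q·1+(1-q)·7 ⇒ q(4) = (1-q)(6) ⇒ q = 3/5
P2 indiff ⇒ p·4+(1-p)·1 = p·2+(1-p)·9 ⇒ p(2) = (1-p)(8) ⇒ p = 4/5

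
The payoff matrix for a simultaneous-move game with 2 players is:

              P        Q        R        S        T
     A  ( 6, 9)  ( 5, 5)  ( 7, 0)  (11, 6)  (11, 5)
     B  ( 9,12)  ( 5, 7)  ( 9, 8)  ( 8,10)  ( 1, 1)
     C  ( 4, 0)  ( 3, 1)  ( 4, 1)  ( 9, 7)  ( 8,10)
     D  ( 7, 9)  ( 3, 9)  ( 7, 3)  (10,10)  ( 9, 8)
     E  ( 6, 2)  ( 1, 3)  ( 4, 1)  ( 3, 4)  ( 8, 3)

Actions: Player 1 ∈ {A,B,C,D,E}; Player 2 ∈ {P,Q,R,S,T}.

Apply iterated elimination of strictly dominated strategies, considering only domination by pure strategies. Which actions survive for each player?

P1 drop C (A beats it: P:6>4 Q:5>3 R:7>4 S:11>9 T:11>8)
P1 drop E (D beats it: P:7>6 Q:3>1 R:7>4 S:10>3 T:9>8)
P2 drop Q (S beats it: A:6>5 B:10>7 D:10>9)
P2 drop R (P beats it: A:9>0 B:12>8 D:9>3)
P2 drop T (P beats it: A:9>5 B:12>1 D:9>8)
P1→{A,B,D} P2→{P,S}

IESDS → P1:{A,B,D} P2:{P,S}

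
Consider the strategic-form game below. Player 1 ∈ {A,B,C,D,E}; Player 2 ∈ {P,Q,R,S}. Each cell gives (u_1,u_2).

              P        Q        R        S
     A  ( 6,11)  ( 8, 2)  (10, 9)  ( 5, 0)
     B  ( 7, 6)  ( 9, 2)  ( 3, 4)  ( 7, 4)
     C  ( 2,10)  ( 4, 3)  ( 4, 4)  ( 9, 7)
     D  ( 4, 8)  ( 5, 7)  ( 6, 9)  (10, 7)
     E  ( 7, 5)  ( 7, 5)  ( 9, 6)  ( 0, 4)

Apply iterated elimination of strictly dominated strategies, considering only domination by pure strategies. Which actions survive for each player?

Remaining: P1:{A,B,E} P2:{P,R}

P1 drop C (D beats it: P:4>2 Q:5>4 R:6>4 S:10>9)
P2 drop Q (R beats it: A:9>2 B:4>2 D:9>7 E:6>5)
P2 drop S (P beats it: A:11>0 B:6>4 D:8>7 E:5>4)
P1 drop D (A beats it: P:6>4 R:10>6)
P1→{A,B,E} P2→{P,R}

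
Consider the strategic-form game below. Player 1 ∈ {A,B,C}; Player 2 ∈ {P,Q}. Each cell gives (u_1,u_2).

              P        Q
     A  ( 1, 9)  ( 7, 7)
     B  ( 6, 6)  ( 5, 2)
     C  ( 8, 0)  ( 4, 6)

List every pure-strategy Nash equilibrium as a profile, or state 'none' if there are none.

(A,P): not NE [P1→C gives 8>1]
(A,Q): not NE [P2→P gives 9>7]
(B,P): not NE [P1→C gives 8>6]
(B,Q): not NE [P1→A gives 7>5; P2→P gives 6>2]
(C,P): not NE [P2→Q gives 6>0]
(C,Q): not NE [P1→A gives 7>4]

No pure NE.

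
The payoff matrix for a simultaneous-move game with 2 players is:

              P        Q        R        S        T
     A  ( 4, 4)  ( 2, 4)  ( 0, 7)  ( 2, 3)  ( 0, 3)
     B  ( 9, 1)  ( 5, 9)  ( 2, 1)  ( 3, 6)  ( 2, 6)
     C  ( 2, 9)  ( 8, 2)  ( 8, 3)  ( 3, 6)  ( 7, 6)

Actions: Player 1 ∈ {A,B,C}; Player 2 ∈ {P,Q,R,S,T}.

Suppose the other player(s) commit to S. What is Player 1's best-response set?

BR_1 = {B,C}

u_1(A vs S) = 2
u_1(B vs S) = 3
u_1(C vs S) = 3
max payoff 3 at {B,C}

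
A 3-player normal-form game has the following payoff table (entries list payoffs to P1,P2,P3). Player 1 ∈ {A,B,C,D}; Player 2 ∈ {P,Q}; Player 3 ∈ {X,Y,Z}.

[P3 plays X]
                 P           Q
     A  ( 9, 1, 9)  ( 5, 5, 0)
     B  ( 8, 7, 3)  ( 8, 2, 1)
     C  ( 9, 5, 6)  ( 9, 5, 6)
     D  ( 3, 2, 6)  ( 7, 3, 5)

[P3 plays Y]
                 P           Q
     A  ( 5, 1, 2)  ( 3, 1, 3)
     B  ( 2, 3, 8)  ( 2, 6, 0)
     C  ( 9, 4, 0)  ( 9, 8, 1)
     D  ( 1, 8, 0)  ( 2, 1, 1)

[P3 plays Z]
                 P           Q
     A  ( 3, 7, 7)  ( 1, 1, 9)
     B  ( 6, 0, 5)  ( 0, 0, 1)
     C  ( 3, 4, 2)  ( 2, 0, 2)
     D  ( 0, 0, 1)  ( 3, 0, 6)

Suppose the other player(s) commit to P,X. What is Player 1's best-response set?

u_1(A vs P,X) = 9
u_1(B vs P,X) = 8
u_1(C vs P,X) = 9
u_1(D vs P,X) = 3
max payoff 9 at {A,C}

argmax u_1 = {A,C}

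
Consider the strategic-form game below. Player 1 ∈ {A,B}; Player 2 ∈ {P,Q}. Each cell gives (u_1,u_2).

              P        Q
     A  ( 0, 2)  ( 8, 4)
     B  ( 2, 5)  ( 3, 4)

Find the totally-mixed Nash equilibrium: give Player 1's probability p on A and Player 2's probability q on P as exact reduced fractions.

P1 indiff ⇒ q·0+(1-q)·8 = q·2+(1-q)·3 ⇒ q(-2) = (1-q)(-5) ⇒ q = 5/7
P2 indiff ⇒ p·2+(1-p)·5 = p·4+(1-p)·4 ⇒ p(-2) = (1-p)(-1) ⇒ p = 1/3

(p,q) = (1/3, 5/7)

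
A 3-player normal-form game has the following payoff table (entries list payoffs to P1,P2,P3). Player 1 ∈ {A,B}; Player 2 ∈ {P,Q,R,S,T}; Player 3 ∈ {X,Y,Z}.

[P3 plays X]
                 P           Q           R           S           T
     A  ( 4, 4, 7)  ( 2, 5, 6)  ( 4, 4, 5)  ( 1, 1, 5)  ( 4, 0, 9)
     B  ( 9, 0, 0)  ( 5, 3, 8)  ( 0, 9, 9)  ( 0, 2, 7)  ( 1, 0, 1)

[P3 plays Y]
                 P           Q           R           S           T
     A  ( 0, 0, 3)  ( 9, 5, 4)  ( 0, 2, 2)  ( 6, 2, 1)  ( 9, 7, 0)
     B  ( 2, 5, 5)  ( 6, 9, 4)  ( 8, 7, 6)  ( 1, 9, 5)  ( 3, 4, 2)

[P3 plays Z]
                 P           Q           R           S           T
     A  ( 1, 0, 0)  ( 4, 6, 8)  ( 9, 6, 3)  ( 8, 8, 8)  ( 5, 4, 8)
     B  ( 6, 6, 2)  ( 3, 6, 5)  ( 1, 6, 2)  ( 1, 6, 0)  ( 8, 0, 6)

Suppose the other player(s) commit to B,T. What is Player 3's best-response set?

u_3(X vs B,T) = 1
u_3(Y vs B,T) = 2
u_3(Z vs B,T) = 6
max payoff 6 at {Z}

argmax u_3 = {Z}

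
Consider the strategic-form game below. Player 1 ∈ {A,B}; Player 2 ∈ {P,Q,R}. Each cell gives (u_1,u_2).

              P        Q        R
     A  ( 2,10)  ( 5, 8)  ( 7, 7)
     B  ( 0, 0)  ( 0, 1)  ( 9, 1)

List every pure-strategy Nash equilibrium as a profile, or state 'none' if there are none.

(A,P): NE
(A,Q): not NE [P2→P gives 10>8]
(A,R): not NE [P1→B gives 9>7; P2→P gives 10>7]
(B,P): not NE [P1→A gives 2>0; P2→R gives 1>0]
(B,Q): not NE [P1→A gives 5>0]
(B,R): NE

NE set: (A,P), (B,R)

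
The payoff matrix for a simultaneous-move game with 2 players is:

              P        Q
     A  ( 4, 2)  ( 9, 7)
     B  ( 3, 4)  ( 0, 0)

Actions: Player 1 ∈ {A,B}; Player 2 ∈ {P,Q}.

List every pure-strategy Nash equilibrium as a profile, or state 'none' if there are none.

Nash profiles: (A,Q)

(A,P): not NE [P2→Q gives 7>2]
(A,Q): NE
(B,P): not NE [P1→A gives 4>3]
(B,Q): not NE [P1→A gives 9>0; P2→P gives 4>0]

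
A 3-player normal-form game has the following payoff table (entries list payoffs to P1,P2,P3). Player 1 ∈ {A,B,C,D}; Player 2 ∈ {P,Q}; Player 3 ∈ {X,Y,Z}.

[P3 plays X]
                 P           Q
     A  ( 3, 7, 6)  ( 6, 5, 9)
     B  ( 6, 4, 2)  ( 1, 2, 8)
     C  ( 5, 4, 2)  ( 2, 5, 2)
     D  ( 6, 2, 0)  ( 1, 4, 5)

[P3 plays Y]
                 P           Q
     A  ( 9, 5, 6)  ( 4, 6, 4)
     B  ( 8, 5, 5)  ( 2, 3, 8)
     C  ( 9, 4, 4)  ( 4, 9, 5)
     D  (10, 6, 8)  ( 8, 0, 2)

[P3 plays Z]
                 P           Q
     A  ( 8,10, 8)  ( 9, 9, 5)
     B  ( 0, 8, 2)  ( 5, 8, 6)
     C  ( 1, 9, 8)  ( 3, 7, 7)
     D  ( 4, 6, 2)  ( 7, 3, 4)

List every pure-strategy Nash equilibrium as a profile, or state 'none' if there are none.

(A,P,X): not NE [P1→D gives 6>3; P3→Z gives 8>6]
(A,P,Y): not NE [P1→D gives 10>9; P2→Q gives 6>5; P3→Z gives 8>6]
(A,P,Z): NE
(A,Q,X): not NE [P2→P gives 7>5]
(A,Q,Y): not NE [P1→D gives 8>4; P3→X gives 9>4]
(A,Q,Z): not NE [P2→P gives 10>9; P3→X gives 9>5]
(B,P,X): not NE [P3→Y gives 5>2]
(B,P,Y): not NE [P1→D gives 10>8]
(B,P,Z): not NE [P1→A gives 8>0; P3→Y gives 5>2]
(B,Q,X): not NE [P1→A gives 6>1; P2→P gives 4>2]
(B,Q,Y): not NE [P1→D gives 8>2; P2→P gives 5>3]
(B,Q,Z): not NE [P1→A gives 9>5; P3→Y gives 8>6]
(C,P,X): not NE [P1→D gives 6>5; P2→Q gives 5>4; P3→Z gives 8>2]
(C,P,Y): not NE [P1→D gives 10>9; P2→Q gives 9>4; P3→Z gives 8>4]
(C,P,Z): not NE [P1→A gives 8>1]
(C,Q,X): not NE [P1→A gives 6>2; P3→Z gives 7>2]
(C,Q,Y): not NE [P1→D gives 8>4; P3→Z gives 7>5]
(C,Q,Z): not NE [P1→A gives 9>3; P2→P gives 9>7]
(D,P,X): not NE [P2→Q gives 4>2; P3→Y gives 8>0]
(D,P,Y): NE
(D,P,Z): not NE [P1→A gives 8>4; P3→Y gives 8>2]
(D,Q,X): not NE [P1→A gives 6>1]
(D,Q,Y): not NE [P2→P gives 6>0; P3→X gives 5>2]
(D,Q,Z): not NE [P1→A gives 9>7; P2→P gives 6>3; P3→X gives 5>4]

NE set: (A,P,Z), (D,P,Y)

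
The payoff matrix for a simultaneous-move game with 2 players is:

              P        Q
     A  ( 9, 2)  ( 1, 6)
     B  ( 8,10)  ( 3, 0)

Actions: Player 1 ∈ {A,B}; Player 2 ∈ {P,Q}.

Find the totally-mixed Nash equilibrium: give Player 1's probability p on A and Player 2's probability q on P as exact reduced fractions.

p=5/7, q=2/3

P1 indiff ⇒ q·9+(1-q)·1 = q·8+(1-q)·3 ⇒ q(1) = (1-q)(2) ⇒ q = 2/3
P2 indiff ⇒ p·2+(1-p)·10 = p·6+(1-p)·0 ⇒ p(-4) = (1-p)(-10) ⇒ p = 5/7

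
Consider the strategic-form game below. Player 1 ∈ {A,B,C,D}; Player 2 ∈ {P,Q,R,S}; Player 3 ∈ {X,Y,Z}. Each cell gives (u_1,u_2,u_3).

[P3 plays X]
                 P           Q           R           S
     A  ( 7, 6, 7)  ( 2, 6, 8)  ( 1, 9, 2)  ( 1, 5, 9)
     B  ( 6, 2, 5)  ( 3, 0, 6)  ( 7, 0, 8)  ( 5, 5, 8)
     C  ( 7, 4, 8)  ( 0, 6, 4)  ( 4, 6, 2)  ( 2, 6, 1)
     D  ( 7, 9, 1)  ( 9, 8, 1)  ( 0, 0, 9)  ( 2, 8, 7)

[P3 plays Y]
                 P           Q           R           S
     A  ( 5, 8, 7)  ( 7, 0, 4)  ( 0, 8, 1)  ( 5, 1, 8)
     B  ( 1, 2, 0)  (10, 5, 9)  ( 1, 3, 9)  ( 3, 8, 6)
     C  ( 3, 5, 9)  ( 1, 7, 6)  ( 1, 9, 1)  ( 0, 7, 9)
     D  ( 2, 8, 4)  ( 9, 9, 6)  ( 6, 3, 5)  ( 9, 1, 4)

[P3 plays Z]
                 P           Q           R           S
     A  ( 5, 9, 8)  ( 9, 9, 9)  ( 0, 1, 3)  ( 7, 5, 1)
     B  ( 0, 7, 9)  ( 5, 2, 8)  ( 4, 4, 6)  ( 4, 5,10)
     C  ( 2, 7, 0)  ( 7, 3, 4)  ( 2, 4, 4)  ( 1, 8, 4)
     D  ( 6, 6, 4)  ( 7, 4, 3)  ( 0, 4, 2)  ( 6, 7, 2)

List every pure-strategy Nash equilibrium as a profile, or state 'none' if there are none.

(A,P,X): not NE [P2→R gives 9>6; P3→Z gives 8>7]
(A,P,Y): not NE [P3→Z gives 8>7]
(A,P,Z): not NE [P1→D gives 6>5]
(A,Q,X): not NE [P1→D gives 9>2; P2→R gives 9>6; P3→Z gives 9>8]
(A,Q,Y): not NE [P1→B gives 10>7; P2→R gives 8>0; P3→Z gives 9>4]
(A,Q,Z): NE
(A,R,X): not NE [P1→B gives 7>1; P3→Z gives 3>2]
(A,R,Y): not NE [P1→D gives 6>0; P3→Z gives 3>1]
(A,R,Z): not NE [P1→B gives 4>0; P2→Q gives 9>1]
(A,S,X): not NE [P1→B gives 5>1; P2→R gives 9>5]
(A,S,Y): not NE [P1→D gives 9>5; P2→R gives 8>1; P3→X gives 9>8]
(A,S,Z): not NE [P2→Q gives 9>5; P3→X gives 9>1]
(B,P,X): not NE [P1→D gives 7>6; P2→S gives 5>2; P3→Z gives 9>5]
(B,P,Y): not NE [P1→A gives 5>1; P2→S gives 8>2; P3→Z gives 9>0]
(B,P,Z): not NE [P1→D gives 6>0]
(B,Q,X): not NE [P1→D gives 9>3; P2→S gives 5>0; P3→Y gives 9>6]
(B,Q,Y): not NE [P2→S gives 8>5]
(B,Q,Z): not NE [P1→A gives 9>5; P2→P gives 7>2; P3→Y gives 9>8]
(B,R,X): not NE [P2→S gives 5>0; P3→Y gives 9>8]
(B,R,Y): not NE [P1→D gives 6>1; P2→S gives 8>3]
(B,R,Z): not NE [P2→P gives 7>4; P3→Y gives 9>6]
(B,S,X): not NE [P3→Z gives 10>8]
(B,S,Y): not NE [P1→D gives 9>3; P3→Z gives 10>6]
(B,S,Z): not NE [P1→A gives 7>4; P2→P gives 7>5]
(C,P,X): not NE [P2→S gives 6>4; P3→Y gives 9>8]
(C,P,Y): not NE [P1→A gives 5>3; P2→R gives 9>5]
(C,P,Z): not NE [P1→D gives 6>2; P2→S gives 8>7; P3→Y gives 9>0]
(C,Q,X): not NE [P1→D gives 9>0; P3→Y gives 6>4]
(C,Q,Y): not NE [P1→B gives 10>1; P2→R gives 9>7]
(C,Q,Z): not NE [P1→A gives 9>7; P2→S gives 8>3; P3→Y gives 6>4]
(C,R,X): not NE [P1→B gives 7>4; P3→Z gives 4>2]
(C,R,Y): not NE [P1→D gives 6>1; P3→Z gives 4>1]
(C,R,Z): not NE [P1→B gives 4>2; P2→S gives 8>4]
(C,S,X): not NE [P1→B gives 5>2; P3→Y gives 9>1]
(C,S,Y): not NE [P1→D gives 9>0; P2→R gives 9>7]
(C,S,Z): not NE [P1→A gives 7>1; P3→Y gives 9>4]
(D,P,X): not NE [P3→Z gives 4>1]
(D,P,Y): not NE [P1→A gives 5>2; P2→Q gives 9>8]
(D,P,Z): not NE [P2→S gives 7>6]
(D,Q,X): not NE [P2→P gives 9>8; P3→Y gives 6>1]
(D,Q,Y): not NE [P1→B gives 10>9]
(D,Q,Z): not NE [P1→A gives 9>7; P2→S gives 7>4; P3→Y gives 6>3]
(D,R,X): not NE [P1→B gives 7>0; P2→P gives 9>0]
(D,R,Y): not NE [P2→Q gives 9>3; P3→X gives 9>5]
(D,R,Z): not NE [P1→B gives 4>0; P2→S gives 7>4; P3→X gives 9>2]
(D,S,X): not NE [P1→B gives 5>2; P2→P gives 9>8]
(D,S,Y): not NE [P2→Q gives 9>1; P3→X gives 7>4]
(D,S,Z): not NE [P1→A gives 7>6; P3→X gives 7>2]

NE set: (A,Q,Z)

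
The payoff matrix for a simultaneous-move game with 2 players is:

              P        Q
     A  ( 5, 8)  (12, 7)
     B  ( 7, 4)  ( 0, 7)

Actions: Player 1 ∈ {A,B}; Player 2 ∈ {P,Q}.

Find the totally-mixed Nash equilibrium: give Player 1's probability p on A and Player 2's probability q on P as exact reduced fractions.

P1 mixes 3/4 on A; P2 mixes 6/7 on P

P1 indiff ⇒ q·5+(1-q)·12 = q·7+(1-q)·0 ⇒ q(-2) = (1-q)(-12) ⇒ q = 6/7
P2 indiff ⇒ p·8+(1-p)·4 = p·7+(1-p)·7 ⇒ p(1) = (1-p)(3) ⇒ p = 3/4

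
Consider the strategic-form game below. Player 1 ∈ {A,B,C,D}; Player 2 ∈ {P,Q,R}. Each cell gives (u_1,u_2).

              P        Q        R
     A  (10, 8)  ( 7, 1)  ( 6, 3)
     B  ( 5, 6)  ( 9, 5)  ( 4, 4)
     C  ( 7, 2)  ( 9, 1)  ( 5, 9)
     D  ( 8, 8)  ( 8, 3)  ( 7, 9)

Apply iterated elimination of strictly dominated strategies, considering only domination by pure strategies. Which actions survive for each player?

Survivors P1:{A,D} P2:{P,R}

P2 drop Q (P beats it: A:8>1 B:6>5 C:2>1 D:8>3)
P1 drop B (A beats it: P:10>5 R:6>4)
P1 drop C (A beats it: P:10>7 R:6>5)
P1→{A,D} P2→{P,R}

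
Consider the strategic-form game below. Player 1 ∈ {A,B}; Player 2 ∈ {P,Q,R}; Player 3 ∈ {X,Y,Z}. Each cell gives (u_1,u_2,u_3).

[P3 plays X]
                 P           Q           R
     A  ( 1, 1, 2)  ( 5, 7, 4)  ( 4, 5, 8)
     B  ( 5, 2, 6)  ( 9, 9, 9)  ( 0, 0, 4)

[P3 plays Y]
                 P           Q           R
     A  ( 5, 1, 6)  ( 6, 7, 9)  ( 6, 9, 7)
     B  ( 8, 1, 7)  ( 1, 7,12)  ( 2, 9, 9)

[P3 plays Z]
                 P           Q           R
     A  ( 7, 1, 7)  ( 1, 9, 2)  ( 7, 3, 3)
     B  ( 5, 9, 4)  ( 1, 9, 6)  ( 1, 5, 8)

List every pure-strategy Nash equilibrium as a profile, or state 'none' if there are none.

(A,P,X): not NE [P1→B gives 5>1; P2→Q gives 7>1; P3→Z gives 7>2]
(A,P,Y): not NE [P1→B gives 8>5; P2→R gives 9>1; P3→Z gives 7>6]
(A,P,Z): not NE [P2→Q gives 9>1]
(A,Q,X): not NE [P1→B gives 9>5; P3→Y gives 9>4]
(A,Q,Y): not NE [P2→R gives 9>7]
(A,Q,Z): not NE [P3→Y gives 9>2]
(A,R,X): not NE [P2→Q gives 7>5]
(A,R,Y): not NE [P3→X gives 8>7]
(A,R,Z): not NE [P2→Q gives 9>3; P3→X gives 8>3]
(B,P,X): not NE [P2→Q gives 9>2; P3→Y gives 7>6]
(B,P,Y): not NE [P2→R gives 9>1]
(B,P,Z): not NE [P1→A gives 7>5; P3→Y gives 7>4]
(B,Q,X): not NE [P3→Y gives 12>9]
(B,Q,Y): not NE [P1→A gives 6>1; P2→R gives 9>7]
(B,Q,Z): not NE [P3→Y gives 12>6]
(B,R,X): not NE [P1→A gives 4>0; P2→Q gives 9>0; P3→Y gives 9>4]
(B,R,Y): not NE [P1→A gives 6>2]
(B,R,Z): not NE [P1→A gives 7>1; P2→Q gives 9>5; P3→Y gives 9>8]

PSNE: ∅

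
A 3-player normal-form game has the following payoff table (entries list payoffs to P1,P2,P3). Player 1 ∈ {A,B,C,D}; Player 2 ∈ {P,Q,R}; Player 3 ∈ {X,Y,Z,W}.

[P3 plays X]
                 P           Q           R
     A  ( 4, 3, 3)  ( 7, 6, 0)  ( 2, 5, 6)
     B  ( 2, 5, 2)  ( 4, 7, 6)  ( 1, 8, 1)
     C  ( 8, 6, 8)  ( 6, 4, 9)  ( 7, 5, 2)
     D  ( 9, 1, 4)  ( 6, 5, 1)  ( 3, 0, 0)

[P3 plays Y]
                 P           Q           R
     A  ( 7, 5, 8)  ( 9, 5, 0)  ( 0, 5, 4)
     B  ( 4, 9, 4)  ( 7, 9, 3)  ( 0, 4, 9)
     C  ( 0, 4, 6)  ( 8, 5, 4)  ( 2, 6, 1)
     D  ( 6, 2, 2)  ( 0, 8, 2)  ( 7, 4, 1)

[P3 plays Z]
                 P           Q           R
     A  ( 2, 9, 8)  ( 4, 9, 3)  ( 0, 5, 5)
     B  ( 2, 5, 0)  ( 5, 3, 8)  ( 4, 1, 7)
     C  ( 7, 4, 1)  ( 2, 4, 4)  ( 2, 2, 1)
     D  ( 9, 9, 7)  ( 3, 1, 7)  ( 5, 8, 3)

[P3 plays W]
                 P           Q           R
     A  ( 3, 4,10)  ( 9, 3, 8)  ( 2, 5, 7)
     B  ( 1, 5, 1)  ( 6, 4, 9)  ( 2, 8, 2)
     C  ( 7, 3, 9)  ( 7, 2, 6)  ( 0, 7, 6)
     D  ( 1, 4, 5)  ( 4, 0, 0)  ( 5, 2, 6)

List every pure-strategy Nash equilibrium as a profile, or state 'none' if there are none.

NE set: (D,P,Z)

(A,P,X): not NE [P1→D gives 9>4; P2→Q gives 6>3; P3→W gives 10>3]
(A,P,Y): not NE [P3→W gives 10>8]
(A,P,Z): not NE [P1→D gives 9>2; P3→W gives 10>8]
(A,P,W): not NE [P1→C gives 7>3; P2→R gives 5>4]
(A,Q,X): not NE [P3→W gives 8>0]
(A,Q,Y): not NE [P3→W gives 8>0]
(A,Q,Z): not NE [P1→B gives 5>4; P3→W gives 8>3]
(A,Q,W): not NE [P2→R gives 5>3]
(A,R,X): not NE [P1→C gives 7>2; P2→Q gives 6>5; P3→W gives 7>6]
(A,R,Y): not NE [P1→D gives 7>0; P3→W gives 7>4]
(A,R,Z): not NE [P1→D gives 5>0; P2→Q gives 9>5; P3→W gives 7>5]
(A,R,W): not NE [P1→D gives 5>2]
(B,P,X): not NE [P1→D gives 9>2; P2→R gives 8>5; P3→Y gives 4>2]
(B,P,Y): not NE [P1→A gives 7>4]
(B,P,Z): not NE [P1→D gives 9>2; P3→Y gives 4>0]
(B,P,W): not NE [P1→C gives 7>1; P2→R gives 8>5; P3→Y gives 4>1]
(B,Q,X): not NE [P1→A gives 7>4; P2→R gives 8>7; P3→W gives 9>6]
(B,Q,Y): not NE [P1→A gives 9>7; P3→W gives 9>3]
(B,Q,Z): not NE [P2→P gives 5>3; P3→W gives 9>8]
(B,Q,W): not NE [P1→A gives 9>6; P2→R gives 8>4]
(B,R,X): not NE [P1→C gives 7>1; P3→Y gives 9>1]
(B,R,Y): not NE [P1→D gives 7>0; P2→Q gives 9>4]
(B,R,Z): not NE [P1→D gives 5>4; P2→P gives 5>1; P3→Y gives 9>7]
(B,R,W): not NE [P1→D gives 5>2; P3→Y gives 9>2]
(C,P,X): not NE [P1→D gives 9>8; P3→W gives 9>8]
(C,P,Y): not NE [P1→A gives 7>0; P2→R gives 6>4; P3→W gives 9>6]
(C,P,Z): not NE [P1→D gives 9>7; P3→W gives 9>1]
(C,P,W): not NE [P2→R gives 7>3]
(C,Q,X): not NE [P1→A gives 7>6; P2→P gives 6>4]
(C,Q,Y): not NE [P1→A gives 9>8; P2→R gives 6>5; P3→X gives 9>4]
(C,Q,Z): not NE [P1→B gives 5>2; P3→X gives 9>4]
(C,Q,W): not NE [P1→A gives 9>7; P2→R gives 7>2; P3→X gives 9>6]
(C,R,X): not NE [P2→P gives 6>5; P3→W gives 6>2]
(C,R,Y): not NE [P1→D gives 7>2; P3→W gives 6>1]
(C,R,Z): not NE [P1→D gives 5>2; P2→Q gives 4>2; P3→W gives 6>1]
(C,R,W): not NE [P1→D gives 5>0]
(D,P,X): not NE [P2→Q gives 5>1; P3→Z gives 7>4]
(D,P,Y): not NE [P1→A gives 7>6; P2→Q gives 8>2; P3→Z gives 7>2]
(D,P,Z): NE
(D,P,W): not NE [P1→C gives 7>1; P3→Z gives 7>5]
(D,Q,X): not NE [P1→A gives 7>6; P3→Z gives 7>1]
(D,Q,Y): not NE [P1→A gives 9>0; P3→Z gives 7>2]
(D,Q,Z): not NE [P1→B gives 5>3; P2→P gives 9>1]
(D,Q,W): not NE [P1→A gives 9>4; P2→P gives 4>0; P3→Z gives 7>0]
(D,R,X): not NE [P1→C gives 7>3; P2→Q gives 5>0; P3→W gives 6>0]
(D,R,Y): not NE [P2→Q gives 8>4; P3→W gives 6>1]
(D,R,Z): not NE [P2→P gives 9>8; P3→W gives 6>3]
(D,R,W): not NE [P2→P gives 4>2]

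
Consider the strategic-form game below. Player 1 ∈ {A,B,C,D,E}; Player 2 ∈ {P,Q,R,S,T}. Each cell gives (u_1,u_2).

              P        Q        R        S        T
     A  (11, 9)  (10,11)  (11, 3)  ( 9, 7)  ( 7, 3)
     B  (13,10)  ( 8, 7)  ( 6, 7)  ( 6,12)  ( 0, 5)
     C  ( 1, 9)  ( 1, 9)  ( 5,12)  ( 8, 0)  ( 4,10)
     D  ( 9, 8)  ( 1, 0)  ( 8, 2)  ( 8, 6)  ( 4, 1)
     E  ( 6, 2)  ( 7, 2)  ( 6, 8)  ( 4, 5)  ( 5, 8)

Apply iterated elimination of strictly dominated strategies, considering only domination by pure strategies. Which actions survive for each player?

Survivors P1:{A,B} P2:{P,Q,S}

P1 drop C (A beats it: P:11>1 Q:10>1 R:11>5 S:9>8 T:7>4)
P1 drop D (A beats it: P:11>9 Q:10>1 R:11>8 S:9>8 T:7>4)
P1 drop E (A beats it: P:11>6 Q:10>7 R:11>6 S:9>4 T:7>5)
P2 drop R (P beats it: A:9>3 B:10>7)
P2 drop T (P beats it: A:9>3 B:10>5)
P1→{A,B} P2→{P,Q,S}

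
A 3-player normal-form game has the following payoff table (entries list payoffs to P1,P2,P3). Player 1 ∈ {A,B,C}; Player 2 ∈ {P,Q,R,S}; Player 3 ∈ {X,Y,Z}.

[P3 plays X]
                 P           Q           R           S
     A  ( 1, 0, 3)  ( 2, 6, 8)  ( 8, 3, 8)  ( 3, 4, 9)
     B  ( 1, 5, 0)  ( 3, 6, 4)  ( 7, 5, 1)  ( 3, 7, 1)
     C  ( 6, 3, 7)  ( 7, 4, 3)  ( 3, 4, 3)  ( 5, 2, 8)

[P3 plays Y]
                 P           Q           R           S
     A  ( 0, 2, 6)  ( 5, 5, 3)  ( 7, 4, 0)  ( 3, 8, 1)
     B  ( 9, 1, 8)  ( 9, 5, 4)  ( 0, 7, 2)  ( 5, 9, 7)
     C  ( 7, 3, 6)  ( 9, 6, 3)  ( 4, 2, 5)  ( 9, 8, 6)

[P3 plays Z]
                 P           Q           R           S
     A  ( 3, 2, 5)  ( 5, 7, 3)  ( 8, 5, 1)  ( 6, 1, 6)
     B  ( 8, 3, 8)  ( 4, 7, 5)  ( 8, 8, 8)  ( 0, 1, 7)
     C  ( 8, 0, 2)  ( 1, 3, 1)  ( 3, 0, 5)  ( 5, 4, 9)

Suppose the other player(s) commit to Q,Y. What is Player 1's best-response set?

u_1(A vs Q,Y) = 5
u_1(B vs Q,Y) = 9
u_1(C vs Q,Y) = 9
max payoff 9 at {B,C}

P1 best: {B,C}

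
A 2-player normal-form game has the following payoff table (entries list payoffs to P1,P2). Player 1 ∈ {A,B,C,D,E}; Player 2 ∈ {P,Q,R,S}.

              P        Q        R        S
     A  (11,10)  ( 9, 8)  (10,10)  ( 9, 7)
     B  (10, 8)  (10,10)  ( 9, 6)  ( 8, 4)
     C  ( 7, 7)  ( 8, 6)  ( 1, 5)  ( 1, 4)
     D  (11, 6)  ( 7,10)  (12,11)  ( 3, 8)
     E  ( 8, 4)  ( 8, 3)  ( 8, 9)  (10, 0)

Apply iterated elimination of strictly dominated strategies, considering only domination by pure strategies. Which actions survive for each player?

Survivors P1:{A,B,D} P2:{P,Q,R}

P1 drop C (A beats it: P:11>7 Q:9>8 R:10>1 S:9>1)
P2 drop S (Q beats it: A:8>7 B:10>4 D:10>8 E:3>0)
P1 drop E (A beats it: P:11>8 Q:9>8 R:10>8)
P1→{A,B,D} P2→{P,Q,R}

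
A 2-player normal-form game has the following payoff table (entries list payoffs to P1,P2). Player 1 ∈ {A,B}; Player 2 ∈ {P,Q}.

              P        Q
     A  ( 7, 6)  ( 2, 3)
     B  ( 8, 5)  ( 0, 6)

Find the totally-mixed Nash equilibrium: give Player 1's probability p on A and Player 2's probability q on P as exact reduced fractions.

P1 indiff ⇒ q·7+(1-q)·2 = q·8+(1-q)·0 ⇒ q(-1) = (1-q)(-2) ⇒ q = 2/3
P2 indiff ⇒ p·6+(1-p)·5 = p·3+(1-p)·6 ⇒ p(3) = (1-p)(1) ⇒ p = 1/4

P1 mixes 1/4 on A; P2 mixes 2/3 on P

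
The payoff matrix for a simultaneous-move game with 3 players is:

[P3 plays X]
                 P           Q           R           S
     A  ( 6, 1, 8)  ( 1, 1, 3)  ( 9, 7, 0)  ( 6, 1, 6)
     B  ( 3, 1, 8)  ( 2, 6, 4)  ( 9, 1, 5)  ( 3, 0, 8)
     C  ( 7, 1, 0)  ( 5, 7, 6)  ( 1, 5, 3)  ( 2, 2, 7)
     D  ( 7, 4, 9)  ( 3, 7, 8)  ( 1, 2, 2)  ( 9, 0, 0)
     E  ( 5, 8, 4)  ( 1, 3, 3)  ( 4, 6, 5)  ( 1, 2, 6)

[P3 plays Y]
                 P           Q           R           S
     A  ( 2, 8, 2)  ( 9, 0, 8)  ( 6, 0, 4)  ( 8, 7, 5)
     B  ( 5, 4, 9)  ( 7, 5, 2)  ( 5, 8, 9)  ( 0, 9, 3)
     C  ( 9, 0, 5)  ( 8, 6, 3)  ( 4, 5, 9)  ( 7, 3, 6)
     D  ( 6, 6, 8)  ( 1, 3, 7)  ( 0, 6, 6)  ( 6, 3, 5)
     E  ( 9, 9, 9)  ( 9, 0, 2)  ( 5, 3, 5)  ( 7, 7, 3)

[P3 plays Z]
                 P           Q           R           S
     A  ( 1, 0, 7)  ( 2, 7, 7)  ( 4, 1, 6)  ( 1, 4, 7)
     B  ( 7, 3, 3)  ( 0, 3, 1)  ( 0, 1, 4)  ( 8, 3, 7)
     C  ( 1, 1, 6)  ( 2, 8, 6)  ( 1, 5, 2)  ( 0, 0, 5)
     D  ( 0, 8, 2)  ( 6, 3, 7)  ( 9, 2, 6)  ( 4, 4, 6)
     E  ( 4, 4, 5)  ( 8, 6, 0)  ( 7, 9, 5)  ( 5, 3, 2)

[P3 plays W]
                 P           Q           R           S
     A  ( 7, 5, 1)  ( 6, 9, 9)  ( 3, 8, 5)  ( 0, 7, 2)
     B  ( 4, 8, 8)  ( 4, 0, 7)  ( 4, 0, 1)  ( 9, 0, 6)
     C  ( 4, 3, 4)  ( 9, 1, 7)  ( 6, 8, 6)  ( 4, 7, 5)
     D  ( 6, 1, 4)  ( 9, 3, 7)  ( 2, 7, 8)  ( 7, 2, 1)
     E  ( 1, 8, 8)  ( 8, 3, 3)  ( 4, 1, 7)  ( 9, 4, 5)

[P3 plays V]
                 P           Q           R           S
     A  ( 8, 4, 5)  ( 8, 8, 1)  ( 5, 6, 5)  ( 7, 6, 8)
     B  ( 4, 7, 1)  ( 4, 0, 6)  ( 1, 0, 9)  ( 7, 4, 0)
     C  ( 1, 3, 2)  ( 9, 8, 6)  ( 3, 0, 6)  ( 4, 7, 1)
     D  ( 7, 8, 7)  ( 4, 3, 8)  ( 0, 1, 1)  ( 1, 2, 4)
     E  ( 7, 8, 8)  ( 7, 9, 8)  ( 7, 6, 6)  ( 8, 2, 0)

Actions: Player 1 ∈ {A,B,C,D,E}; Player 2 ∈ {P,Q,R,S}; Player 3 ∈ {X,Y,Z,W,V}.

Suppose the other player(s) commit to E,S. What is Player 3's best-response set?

u_3(X vs E,S) = 6
u_3(Y vs E,S) = 3
u_3(Z vs E,S) = 2
u_3(W vs E,S) = 5
u_3(V vs E,S) = 0
max payoff 6 at {X}

P3 best: {X}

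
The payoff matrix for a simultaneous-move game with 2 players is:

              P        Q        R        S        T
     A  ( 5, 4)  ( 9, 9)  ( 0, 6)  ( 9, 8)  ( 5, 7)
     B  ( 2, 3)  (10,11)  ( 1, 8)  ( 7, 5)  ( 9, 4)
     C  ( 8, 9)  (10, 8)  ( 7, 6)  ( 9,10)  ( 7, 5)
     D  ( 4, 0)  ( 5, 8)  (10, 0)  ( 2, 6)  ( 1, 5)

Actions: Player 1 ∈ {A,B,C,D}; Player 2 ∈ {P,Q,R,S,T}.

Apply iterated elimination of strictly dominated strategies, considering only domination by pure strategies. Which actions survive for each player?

Remaining: P1:{A,B,C} P2:{Q,S}

P2 drop P (S beats it: A:8>4 B:5>3 C:10>9 D:6>0)
P2 drop R (Q beats it: A:9>6 B:11>8 C:8>6 D:8>0)
P1 drop D (A beats it: Q:9>5 S:9>2 T:5>1)
P2 drop T (Q beats it: A:9>7 B:11>4 C:8>5)
P1→{A,B,C} P2→{Q,S}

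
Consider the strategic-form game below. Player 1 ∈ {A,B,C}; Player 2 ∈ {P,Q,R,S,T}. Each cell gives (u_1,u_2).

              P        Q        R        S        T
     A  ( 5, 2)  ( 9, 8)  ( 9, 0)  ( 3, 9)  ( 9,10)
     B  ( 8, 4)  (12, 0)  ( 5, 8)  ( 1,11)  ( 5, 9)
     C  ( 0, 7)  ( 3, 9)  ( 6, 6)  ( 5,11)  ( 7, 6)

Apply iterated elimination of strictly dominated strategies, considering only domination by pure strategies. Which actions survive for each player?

P2 drop P (S beats it: A:9>2 B:11>4 C:11>7)
P2 drop Q (S beats it: A:9>8 B:11>0 C:11>9)
P1 drop B (A beats it: R:9>5 S:3>1 T:9>5)
P2 drop R (S beats it: A:9>0 C:11>6)
P1→{A,C} P2→{S,T}

IESDS → P1:{A,C} P2:{S,T}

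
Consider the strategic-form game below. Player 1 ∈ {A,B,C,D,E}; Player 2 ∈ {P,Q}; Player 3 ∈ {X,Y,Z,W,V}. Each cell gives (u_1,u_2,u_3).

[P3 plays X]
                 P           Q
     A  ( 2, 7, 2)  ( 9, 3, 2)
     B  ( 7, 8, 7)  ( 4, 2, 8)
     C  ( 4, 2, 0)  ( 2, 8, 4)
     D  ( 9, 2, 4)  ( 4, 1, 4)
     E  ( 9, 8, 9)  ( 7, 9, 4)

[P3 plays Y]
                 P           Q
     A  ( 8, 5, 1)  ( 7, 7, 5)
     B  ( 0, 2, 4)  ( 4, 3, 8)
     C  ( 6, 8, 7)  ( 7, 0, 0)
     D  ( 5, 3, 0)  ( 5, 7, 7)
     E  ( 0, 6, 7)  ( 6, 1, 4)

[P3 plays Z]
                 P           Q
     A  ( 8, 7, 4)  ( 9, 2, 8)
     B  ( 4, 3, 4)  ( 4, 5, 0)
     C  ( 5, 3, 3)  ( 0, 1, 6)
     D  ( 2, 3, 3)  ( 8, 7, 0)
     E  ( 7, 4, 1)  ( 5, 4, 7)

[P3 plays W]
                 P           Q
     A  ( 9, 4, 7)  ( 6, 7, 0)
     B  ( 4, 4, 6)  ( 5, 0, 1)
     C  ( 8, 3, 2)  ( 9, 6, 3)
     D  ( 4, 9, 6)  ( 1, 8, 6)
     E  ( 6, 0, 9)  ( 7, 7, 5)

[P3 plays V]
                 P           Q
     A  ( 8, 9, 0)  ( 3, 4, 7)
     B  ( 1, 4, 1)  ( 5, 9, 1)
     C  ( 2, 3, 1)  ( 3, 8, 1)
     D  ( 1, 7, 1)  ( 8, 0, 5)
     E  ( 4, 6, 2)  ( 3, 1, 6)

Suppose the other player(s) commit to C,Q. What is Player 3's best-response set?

u_3(X vs C,Q) = 4
u_3(Y vs C,Q) = 0
u_3(Z vs C,Q) = 6
u_3(W vs C,Q) = 3
u_3(V vs C,Q) = 1
max payoff 6 at {Z}

argmax u_3 = {Z}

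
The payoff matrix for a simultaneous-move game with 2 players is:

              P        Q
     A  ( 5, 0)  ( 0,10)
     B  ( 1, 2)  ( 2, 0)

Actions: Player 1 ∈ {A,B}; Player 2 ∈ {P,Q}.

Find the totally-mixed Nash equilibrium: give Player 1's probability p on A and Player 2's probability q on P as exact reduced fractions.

(p,q) = (1/6, 1/3)

P1 indiff ⇒ q·5+(1-q)·0 = q·1+(1-q)·2 ⇒ q(4) = (1-q)(2) ⇒ q = 1/3
P2 indiff ⇒ p·0+(1-p)·2 = p·10+(1-p)·0 ⇒ p(-10) = (1-p)(-2) ⇒ p = 1/6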